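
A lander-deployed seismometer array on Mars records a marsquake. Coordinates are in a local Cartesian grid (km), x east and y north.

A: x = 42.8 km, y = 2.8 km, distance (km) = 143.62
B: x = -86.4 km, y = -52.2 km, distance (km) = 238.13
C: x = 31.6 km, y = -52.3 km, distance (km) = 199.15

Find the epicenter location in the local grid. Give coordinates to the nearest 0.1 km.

Circle about each station: (x − 42.8)² + (y − 2.8)² = 143.62²; (x + 86.4)² + (y + 52.2)² = 238.13²; (x − 31.6)² + (y + 52.3)² = 199.15².
Subtracting the A equation from the B and C equations removes the quadratic terms:
-258.4 x − 110.0 y = -27729.07
-22.4 x − 110.2 y = -17139.85
Solving the 2×2 system: x ≈ 45.0, y ≈ 146.4 km.
Check against A (with the unrounded x, y): √((x − 42.8)²+(y − 2.8)²) = 143.61 ≈ 143.62 km. ✓

(45.0, 146.4)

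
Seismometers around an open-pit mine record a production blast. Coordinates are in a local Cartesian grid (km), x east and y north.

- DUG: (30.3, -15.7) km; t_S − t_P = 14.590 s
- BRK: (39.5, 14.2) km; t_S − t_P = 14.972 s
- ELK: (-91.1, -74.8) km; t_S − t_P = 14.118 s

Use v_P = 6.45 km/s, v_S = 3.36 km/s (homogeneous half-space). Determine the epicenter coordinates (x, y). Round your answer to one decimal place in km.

Distance from S−P lag: d = Δt · v_P v_S / (v_P − v_S) = Δt · (6.45·3.36)/(6.45−3.36) ≈ 7.0136·Δt.
So d_DUG = 102.33, d_BRK = 105.01, d_ELK = 99.02 km.
Circle about each station: (x − 30.3)² + (y + 15.7)² = 102.33²; (x − 39.5)² + (y − 14.2)² = 105.01²; (x + 91.1)² + (y + 74.8)² = 99.02².
Subtracting the DUG equation from the BRK and ELK equations removes the quadratic terms:
18.4 x + 59.8 y = 41.64
-242.8 x − 118.2 y = 13396.14
Solving the 2×2 system: x ≈ -65.3, y ≈ 20.8 km.
Check against DUG (with the unrounded x, y): √((x − 30.3)²+(y + 15.7)²) = 102.32 ≈ 102.33 km. ✓

-65.3 km east, 20.8 km north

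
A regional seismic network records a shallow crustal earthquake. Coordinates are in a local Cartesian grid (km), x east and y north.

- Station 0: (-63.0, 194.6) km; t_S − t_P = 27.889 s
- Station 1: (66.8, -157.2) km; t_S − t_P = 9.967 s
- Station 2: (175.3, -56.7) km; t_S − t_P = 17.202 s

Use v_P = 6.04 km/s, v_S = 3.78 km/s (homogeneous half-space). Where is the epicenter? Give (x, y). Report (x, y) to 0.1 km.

Distance from S−P lag: d = Δt · v_P v_S / (v_P − v_S) = Δt · (6.04·3.78)/(6.04−3.78) ≈ 10.1023·Δt.
So d_Station 0 = 281.74, d_Station 1 = 100.69, d_Station 2 = 173.78 km.
Circle about each station: (x + 63.0)² + (y − 194.6)² = 281.74²; (x − 66.8)² + (y + 157.2)² = 100.69²; (x − 175.3)² + (y + 56.7)² = 173.78².
Subtracting the Station 0 equation from the Station 1 and Station 2 equations removes the quadratic terms:
259.6 x − 703.6 y = 56574.87
476.6 x − 502.6 y = 41284.76
Solving the 2×2 system: x ≈ 3.0, y ≈ -79.3 km.

3.0 km east, -79.3 km north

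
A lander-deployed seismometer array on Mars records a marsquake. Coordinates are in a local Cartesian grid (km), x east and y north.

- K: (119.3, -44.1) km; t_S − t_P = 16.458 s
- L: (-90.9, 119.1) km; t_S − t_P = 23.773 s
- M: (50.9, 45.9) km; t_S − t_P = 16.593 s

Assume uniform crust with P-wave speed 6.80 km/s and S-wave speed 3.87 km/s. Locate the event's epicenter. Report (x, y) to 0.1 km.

Distance from S−P lag: d = Δt · v_P v_S / (v_P − v_S) = Δt · (6.80·3.87)/(6.80−3.87) ≈ 8.9816·Δt.
So d_K = 147.82, d_L = 213.52, d_M = 149.03 km.
Circle about each station: (x − 119.3)² + (y + 44.1)² = 147.82²; (x + 90.9)² + (y − 119.1)² = 213.52²; (x − 50.9)² + (y − 45.9)² = 149.03².
Subtracting the K equation from the L and M equations removes the quadratic terms:
-420.4 x + 326.4 y = -17469.72
-136.8 x + 180.0 y = -11838.87
Solving the 2×2 system: x ≈ -23.2, y ≈ -83.4 km.

(-23.2, -83.4)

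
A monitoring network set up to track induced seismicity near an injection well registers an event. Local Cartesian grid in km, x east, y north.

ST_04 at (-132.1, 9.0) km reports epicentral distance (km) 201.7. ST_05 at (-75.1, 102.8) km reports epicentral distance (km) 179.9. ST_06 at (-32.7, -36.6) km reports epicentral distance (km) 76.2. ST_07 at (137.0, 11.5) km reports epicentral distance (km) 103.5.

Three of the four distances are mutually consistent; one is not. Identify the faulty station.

Solve using three stations at a time. Using ST_05, ST_06, ST_07 (subtract circle equations pairwise → linear system) gives (x, y) ≈ (43.4, -32.6).
Distances from that point to each station vs reported:
  ST_04: calculated 180.3 vs reported 201.7 → residual 21.4 km
  ST_05: calculated 179.9 vs reported 179.9 → residual 0.0 km
  ST_06: calculated 76.2 vs reported 76.2 → residual 0.0 km
  ST_07: calculated 103.5 vs reported 103.5 → residual 0.0 km
ST_05, ST_06, ST_07 are mutually consistent (residuals ≈ 0); ST_04 is off by 21.4 km.

ST_04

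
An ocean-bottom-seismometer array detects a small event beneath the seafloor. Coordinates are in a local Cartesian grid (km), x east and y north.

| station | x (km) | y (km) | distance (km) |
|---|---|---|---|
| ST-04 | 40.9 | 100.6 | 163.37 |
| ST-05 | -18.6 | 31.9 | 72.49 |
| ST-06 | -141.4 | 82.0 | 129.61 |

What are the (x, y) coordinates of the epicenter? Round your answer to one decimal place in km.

x ≈ -65.7 km, y ≈ -23.2 km

Circle about each station: (x − 40.9)² + (y − 100.6)² = 163.37²; (x + 18.6)² + (y − 31.9)² = 72.49²; (x + 141.4)² + (y − 82.0)² = 129.61².
Subtracting the ST-04 equation from the ST-05 and ST-06 equations removes the quadratic terms:
-119.0 x − 137.4 y = 11005.36
-364.6 x − 37.2 y = 24815.79
Solving the 2×2 system: x ≈ -65.7, y ≈ -23.2 km.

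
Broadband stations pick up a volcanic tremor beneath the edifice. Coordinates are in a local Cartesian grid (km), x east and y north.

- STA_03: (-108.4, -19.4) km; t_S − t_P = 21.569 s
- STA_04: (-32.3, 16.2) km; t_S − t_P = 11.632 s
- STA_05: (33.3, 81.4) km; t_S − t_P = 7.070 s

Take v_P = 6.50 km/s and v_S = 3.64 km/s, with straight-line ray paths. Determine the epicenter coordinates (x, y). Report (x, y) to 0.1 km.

62.8 km east, 30.9 km north

Distance from S−P lag: d = Δt · v_P v_S / (v_P − v_S) = Δt · (6.50·3.64)/(6.50−3.64) ≈ 8.2727·Δt.
So d_STA_03 = 178.43, d_STA_04 = 96.23, d_STA_05 = 58.49 km.
Circle about each station: (x + 108.4)² + (y + 19.4)² = 178.43²; (x + 32.3)² + (y − 16.2)² = 96.23²; (x − 33.3)² + (y − 81.4)² = 58.49².
Subtracting the STA_03 equation from the STA_04 and STA_05 equations removes the quadratic terms:
152.2 x + 71.2 y = 11755.86
283.4 x + 201.6 y = 24024.11
Solving the 2×2 system: x ≈ 62.8, y ≈ 30.9 km.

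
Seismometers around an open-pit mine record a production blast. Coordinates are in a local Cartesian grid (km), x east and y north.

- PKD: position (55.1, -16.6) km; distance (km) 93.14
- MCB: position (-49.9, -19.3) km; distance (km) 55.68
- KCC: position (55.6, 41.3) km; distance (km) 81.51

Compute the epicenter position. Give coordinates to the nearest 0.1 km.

Circle about each station: (x − 55.1)² + (y + 16.6)² = 93.14²; (x + 49.9)² + (y + 19.3)² = 55.68²; (x − 55.6)² + (y − 41.3)² = 81.51².
Subtracting pairs of circle equations eliminates x²+y² and gives linear equations (the radical axes):
-210.0 x − 5.4 y = 5125.73
1.0 x + 115.8 y = 3516.66
Solving the 2×2 system: x ≈ -25.2, y ≈ 30.6 km.
Check against PKD (with the unrounded x, y): √((x − 55.1)²+(y + 16.6)²) = 93.13 ≈ 93.14 km. ✓

(-25.2, 30.6)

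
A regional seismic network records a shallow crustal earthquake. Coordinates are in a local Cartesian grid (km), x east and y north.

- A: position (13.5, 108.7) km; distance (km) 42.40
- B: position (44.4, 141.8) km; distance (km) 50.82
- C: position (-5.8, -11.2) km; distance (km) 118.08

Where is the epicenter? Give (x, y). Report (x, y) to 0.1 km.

52.3 km east, 91.6 km north

Circle about each station: (x − 13.5)² + (y − 108.7)² = 42.40²; (x − 44.4)² + (y − 141.8)² = 50.82²; (x + 5.8)² + (y + 11.2)² = 118.08².
Subtracting the A equation from the B and C equations removes the quadratic terms:
61.8 x + 66.2 y = 9295.75
-38.6 x − 239.8 y = -23983.99
Solving the 2×2 system: x ≈ 52.3, y ≈ 91.6 km.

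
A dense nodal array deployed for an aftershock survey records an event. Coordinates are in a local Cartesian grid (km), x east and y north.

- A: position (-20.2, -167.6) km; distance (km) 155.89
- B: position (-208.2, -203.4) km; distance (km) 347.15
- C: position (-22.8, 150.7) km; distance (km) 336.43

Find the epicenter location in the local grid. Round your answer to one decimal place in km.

(134.3, -146.8)

Circle about each station: (x + 20.2)² + (y + 167.6)² = 155.89²; (x + 208.2)² + (y + 203.4)² = 347.15²; (x + 22.8)² + (y − 150.7)² = 336.43².
Subtracting the A equation from the B and C equations removes the quadratic terms:
-376.0 x − 71.6 y = -39990.43
-5.2 x + 636.6 y = -94150.92
Solving the 2×2 system: x ≈ 134.3, y ≈ -146.8 km.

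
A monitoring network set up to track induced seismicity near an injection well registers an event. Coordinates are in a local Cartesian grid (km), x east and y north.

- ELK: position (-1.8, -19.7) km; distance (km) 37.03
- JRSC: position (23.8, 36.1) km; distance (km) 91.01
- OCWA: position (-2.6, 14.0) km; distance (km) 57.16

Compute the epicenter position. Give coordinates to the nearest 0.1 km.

Circle about each station: (x + 1.8)² + (y + 19.7)² = 37.03²; (x − 23.8)² + (y − 36.1)² = 91.01²; (x + 2.6)² + (y − 14.0)² = 57.16².
Subtracting pairs of circle equations eliminates x²+y² and gives linear equations (the radical axes):
51.2 x + 111.6 y = -5433.28
-1.6 x + 67.4 y = -2084.61
Solving the 2×2 system: x ≈ -36.8, y ≈ -31.8 km.
Check against ELK (with the unrounded x, y): √((x + 1.8)²+(y + 19.7)²) = 37.03 ≈ 37.03 km. ✓

-36.8 km east, -31.8 km north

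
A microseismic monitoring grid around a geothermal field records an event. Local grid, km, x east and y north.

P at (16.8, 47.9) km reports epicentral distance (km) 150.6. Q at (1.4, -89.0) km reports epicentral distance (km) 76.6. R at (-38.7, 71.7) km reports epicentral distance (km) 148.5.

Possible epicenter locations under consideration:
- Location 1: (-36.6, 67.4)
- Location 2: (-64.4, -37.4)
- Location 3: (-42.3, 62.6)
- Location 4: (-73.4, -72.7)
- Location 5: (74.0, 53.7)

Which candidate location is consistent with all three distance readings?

Location 4

For each candidate, compare |candidate − station| to the reported distance:
Location 1: residuals P 93.8, Q 84.4, R 143.7 → max 143.7 km
Location 2: residuals P 32.8, Q 7.0, R 36.4 → max 36.4 km
Location 3: residuals P 89.7, Q 81.2, R 138.7 → max 138.7 km
Location 4: residuals P 0.0, Q 0.0, R 0.0 → max 0.0 km
Location 5: residuals P 93.1, Q 83.5, R 34.4 → max 93.1 km
Only Location 4 has all residuals ≈ 0.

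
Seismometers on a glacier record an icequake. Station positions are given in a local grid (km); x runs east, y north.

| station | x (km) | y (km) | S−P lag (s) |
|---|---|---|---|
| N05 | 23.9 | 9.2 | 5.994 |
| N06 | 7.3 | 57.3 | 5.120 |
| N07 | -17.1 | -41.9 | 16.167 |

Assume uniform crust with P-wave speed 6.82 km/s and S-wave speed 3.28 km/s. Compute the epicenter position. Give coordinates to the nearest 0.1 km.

(37.1, 44.7)

Distance from S−P lag: d = Δt · v_P v_S / (v_P − v_S) = Δt · (6.82·3.28)/(6.82−3.28) ≈ 6.3191·Δt.
So d_N05 = 37.88, d_N06 = 32.35, d_N07 = 102.16 km.
Circle about each station: (x − 23.9)² + (y − 9.2)² = 37.88²; (x − 7.3)² + (y − 57.3)² = 32.35²; (x + 17.1)² + (y + 41.9)² = 102.16².
Subtracting the N05 equation from the N06 and N07 equations removes the quadratic terms:
-33.2 x + 96.2 y = 3069.10
-82.0 x − 102.2 y = -7609.60
Solving the 2×2 system: x ≈ 37.1, y ≈ 44.7 km.
Check against N05 (with the unrounded x, y): √((x − 23.9)²+(y − 9.2)²) = 37.87 ≈ 37.88 km. ✓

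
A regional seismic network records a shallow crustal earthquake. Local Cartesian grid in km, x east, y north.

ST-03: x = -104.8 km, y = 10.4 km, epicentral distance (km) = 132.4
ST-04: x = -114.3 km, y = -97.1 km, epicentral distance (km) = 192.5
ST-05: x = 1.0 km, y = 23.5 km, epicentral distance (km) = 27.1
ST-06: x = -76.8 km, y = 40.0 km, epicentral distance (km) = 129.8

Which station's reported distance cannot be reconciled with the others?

Solve using three stations at a time. Using ST-03, ST-04, ST-05 (subtract circle equations pairwise → linear system) gives (x, y) ≈ (25.2, 35.6).
Distances from that point to each station vs reported:
  ST-03: calculated 132.4 vs reported 132.4 → residual 0.0 km
  ST-04: calculated 192.5 vs reported 192.5 → residual 0.0 km
  ST-05: calculated 27.0 vs reported 27.1 → residual 0.1 km
  ST-06: calculated 102.1 vs reported 129.8 → residual 27.7 km
ST-03, ST-04, ST-05 are mutually consistent (residuals ≈ 0); ST-06 is off by 27.7 km.

ST-06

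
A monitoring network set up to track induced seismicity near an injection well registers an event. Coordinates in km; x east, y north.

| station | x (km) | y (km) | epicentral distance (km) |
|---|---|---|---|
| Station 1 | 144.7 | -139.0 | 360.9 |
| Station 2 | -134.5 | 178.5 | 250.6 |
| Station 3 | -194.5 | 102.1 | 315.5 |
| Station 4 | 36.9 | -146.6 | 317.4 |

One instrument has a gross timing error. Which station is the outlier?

Solve using three stations at a time. Using Station 2, Station 3, Station 4 (subtract circle equations pairwise → linear system) gives (x, y) ≈ (115.4, 160.9).
Distances from that point to each station vs reported:
  Station 1: calculated 301.3 vs reported 360.9 → residual 59.6 km
  Station 2: calculated 250.6 vs reported 250.6 → residual 0.0 km
  Station 3: calculated 315.5 vs reported 315.5 → residual 0.0 km
  Station 4: calculated 317.4 vs reported 317.4 → residual 0.0 km
Station 2, Station 3, Station 4 are mutually consistent (residuals ≈ 0); Station 1 is off by 59.6 km.

Station 1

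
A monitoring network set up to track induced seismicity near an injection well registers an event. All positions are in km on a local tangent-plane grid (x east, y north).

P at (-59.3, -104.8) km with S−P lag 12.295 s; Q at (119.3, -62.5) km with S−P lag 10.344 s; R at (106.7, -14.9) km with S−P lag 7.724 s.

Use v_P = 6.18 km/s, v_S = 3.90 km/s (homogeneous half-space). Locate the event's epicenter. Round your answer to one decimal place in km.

25.5 km east, -6.3 km north

Distance from S−P lag: d = Δt · v_P v_S / (v_P − v_S) = Δt · (6.18·3.90)/(6.18−3.90) ≈ 10.5711·Δt.
So d_P = 129.97, d_Q = 109.35, d_R = 81.65 km.
Circle about each station: (x + 59.3)² + (y + 104.8)² = 129.97²; (x − 119.3)² + (y + 62.5)² = 109.35²; (x − 106.7)² + (y + 14.9)² = 81.65².
Subtracting the P equation from the Q and R equations removes the quadratic terms:
357.2 x + 84.6 y = 8573.99
332.0 x + 179.8 y = 7332.85
Solving the 2×2 system: x ≈ 25.5, y ≈ -6.3 km.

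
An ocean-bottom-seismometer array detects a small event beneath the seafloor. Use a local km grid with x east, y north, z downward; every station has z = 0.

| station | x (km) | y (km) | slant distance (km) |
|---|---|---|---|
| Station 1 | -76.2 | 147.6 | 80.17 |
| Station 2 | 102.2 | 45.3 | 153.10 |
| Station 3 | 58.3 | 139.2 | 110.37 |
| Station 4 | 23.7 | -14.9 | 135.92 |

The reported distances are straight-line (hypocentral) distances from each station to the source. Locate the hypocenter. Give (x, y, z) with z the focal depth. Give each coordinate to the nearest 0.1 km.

(-33.1, 99.2, 47.2)

Each station gives a sphere (x−x_i)² + (y−y_i)² + z² = d_i² (stations at z=0).
Subtracting the Station 1 sphere from Station 2 and Station 3: z² cancels, leaving linear equations in x and y:
356.8 x − 204.6 y = -32107.65
269.0 x − 16.8 y = -10570.98
Solving: x ≈ -33.102, y ≈ 99.203 km (keep extra digits for the depth step; rounded: -33.1, 99.2).
Then from the Station 1 sphere: z² = 80.17² − (x + 76.2)² − (y − 147.6)² with x = -33.102, y = 99.203, so z ≈ 47.197 ≈ 47.2 km.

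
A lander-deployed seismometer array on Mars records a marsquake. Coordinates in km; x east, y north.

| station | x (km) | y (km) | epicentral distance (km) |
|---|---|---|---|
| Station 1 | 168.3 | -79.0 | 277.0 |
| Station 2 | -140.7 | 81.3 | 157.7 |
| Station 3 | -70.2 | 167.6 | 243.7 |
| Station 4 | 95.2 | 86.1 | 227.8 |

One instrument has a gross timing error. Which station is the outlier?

Solve using three stations at a time. Using Station 1, Station 2, Station 3 (subtract circle equations pairwise → linear system) gives (x, y) ≈ (-108.6, -73.0).
Distances from that point to each station vs reported:
  Station 1: calculated 276.9 vs reported 277.0 → residual 0.1 km
  Station 2: calculated 157.6 vs reported 157.7 → residual 0.1 km
  Station 3: calculated 243.6 vs reported 243.7 → residual 0.1 km
  Station 4: calculated 258.5 vs reported 227.8 → residual 30.7 km
Station 1, Station 2, Station 3 are mutually consistent (residuals ≈ 0); Station 4 is off by 30.7 km.

Station 4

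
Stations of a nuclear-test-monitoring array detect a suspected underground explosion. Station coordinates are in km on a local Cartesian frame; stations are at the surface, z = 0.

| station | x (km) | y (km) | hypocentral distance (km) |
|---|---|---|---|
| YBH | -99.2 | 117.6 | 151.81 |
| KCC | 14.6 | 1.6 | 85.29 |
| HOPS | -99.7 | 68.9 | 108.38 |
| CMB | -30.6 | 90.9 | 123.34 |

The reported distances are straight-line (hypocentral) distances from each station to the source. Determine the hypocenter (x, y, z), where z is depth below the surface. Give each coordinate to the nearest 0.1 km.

Each station gives a sphere (x−x_i)² + (y−y_i)² + z² = d_i² (stations at z=0).
Subtracting the YBH sphere from KCC and HOPS: z² cancels, leaving linear equations in x and y:
227.6 x − 232.0 y = -7682.79
-1.0 x − 97.4 y = 2316.95
Solving: x ≈ -57.403, y ≈ -23.199 km (keep extra digits for the depth step; rounded: -57.4, -23.2).
Then from the YBH sphere: z² = 151.81² − (x + 99.2)² − (y − 117.6)² with x = -57.403, y = -23.199, so z ≈ 38.405 ≈ 38.4 km.
Check against CMB (with the unrounded solution): distance 123.34 ≈ 123.34 km. ✓

x ≈ -57.4 km, y ≈ -23.2 km, depth ≈ 38.4 km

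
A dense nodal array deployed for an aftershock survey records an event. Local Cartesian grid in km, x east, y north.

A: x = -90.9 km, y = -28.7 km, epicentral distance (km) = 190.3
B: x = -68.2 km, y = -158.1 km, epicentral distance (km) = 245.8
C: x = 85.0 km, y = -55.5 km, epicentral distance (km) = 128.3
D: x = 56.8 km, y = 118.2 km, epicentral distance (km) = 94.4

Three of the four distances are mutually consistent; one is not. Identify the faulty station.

C

Solve using three stations at a time. Using A, B, D (subtract circle equations pairwise → linear system) gives (x, y) ≈ (90.2, 29.9).
Distances from that point to each station vs reported:
  A: calculated 190.3 vs reported 190.3 → residual 0.0 km
  B: calculated 245.8 vs reported 245.8 → residual 0.0 km
  C: calculated 85.5 vs reported 128.3 → residual 42.8 km
  D: calculated 94.4 vs reported 94.4 → residual 0.0 km
A, B, D are mutually consistent (residuals ≈ 0); C is off by 42.8 km.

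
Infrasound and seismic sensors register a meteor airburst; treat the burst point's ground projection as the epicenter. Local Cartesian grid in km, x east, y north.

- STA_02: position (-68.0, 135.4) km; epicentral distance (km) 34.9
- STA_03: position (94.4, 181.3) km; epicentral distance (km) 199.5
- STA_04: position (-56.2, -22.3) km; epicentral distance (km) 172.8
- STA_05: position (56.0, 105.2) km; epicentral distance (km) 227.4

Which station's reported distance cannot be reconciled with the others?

Solve using three stations at a time. Using STA_02, STA_03, STA_04 (subtract circle equations pairwise → linear system) gives (x, y) ≈ (-101.6, 144.4).
Distances from that point to each station vs reported:
  STA_02: calculated 34.8 vs reported 34.9 → residual 0.1 km
  STA_03: calculated 199.5 vs reported 199.5 → residual 0.0 km
  STA_04: calculated 172.8 vs reported 172.8 → residual 0.0 km
  STA_05: calculated 162.4 vs reported 227.4 → residual 65.0 km
STA_02, STA_03, STA_04 are mutually consistent (residuals ≈ 0); STA_05 is off by 65.0 km.

STA_05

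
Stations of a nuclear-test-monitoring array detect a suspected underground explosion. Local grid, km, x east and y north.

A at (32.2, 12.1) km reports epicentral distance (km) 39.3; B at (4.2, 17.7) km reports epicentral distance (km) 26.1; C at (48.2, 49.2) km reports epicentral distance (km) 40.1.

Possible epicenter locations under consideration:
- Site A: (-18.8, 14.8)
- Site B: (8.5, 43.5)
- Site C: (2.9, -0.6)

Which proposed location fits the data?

Site B

For each candidate, compare |candidate − station| to the reported distance:
Site A: residuals A 11.8, B 2.9, C 35.2 → max 35.2 km
Site B: residuals A 0.0, B 0.1, C 0.0 → max 0.1 km
Site C: residuals A 7.4, B 7.8, C 27.2 → max 27.2 km
Only Site B has all residuals ≈ 0.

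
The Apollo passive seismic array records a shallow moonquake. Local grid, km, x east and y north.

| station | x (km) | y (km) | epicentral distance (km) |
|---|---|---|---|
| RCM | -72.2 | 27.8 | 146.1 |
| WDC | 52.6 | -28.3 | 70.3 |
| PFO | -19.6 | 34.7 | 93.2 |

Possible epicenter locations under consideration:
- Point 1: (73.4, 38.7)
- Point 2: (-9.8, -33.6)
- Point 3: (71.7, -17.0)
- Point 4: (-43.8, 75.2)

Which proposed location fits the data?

Point 1

For each candidate, compare |candidate − station| to the reported distance:
Point 1: residuals RCM 0.1, WDC 0.1, PFO 0.1 → max 0.1 km
Point 2: residuals RCM 58.6, WDC 7.7, PFO 24.2 → max 58.6 km
Point 3: residuals RCM 4.6, WDC 48.1, PFO 11.7 → max 48.1 km
Point 4: residuals RCM 90.8, WDC 71.1, PFO 46.0 → max 90.8 km
Only Point 1 has all residuals ≈ 0.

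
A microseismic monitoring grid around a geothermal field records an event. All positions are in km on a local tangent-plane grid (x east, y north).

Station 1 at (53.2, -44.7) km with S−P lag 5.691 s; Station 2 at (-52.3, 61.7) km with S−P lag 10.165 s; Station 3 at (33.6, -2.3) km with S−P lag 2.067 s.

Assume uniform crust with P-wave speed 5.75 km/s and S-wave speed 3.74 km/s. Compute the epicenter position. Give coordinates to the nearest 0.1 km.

Distance from S−P lag: d = Δt · v_P v_S / (v_P − v_S) = Δt · (5.75·3.74)/(5.75−3.74) ≈ 10.6990·Δt.
So d_Station 1 = 60.89, d_Station 2 = 108.76, d_Station 3 = 22.11 km.
Circle about each station: (x − 53.2)² + (y + 44.7)² = 60.89²; (x + 52.3)² + (y − 61.7)² = 108.76²; (x − 33.6)² + (y + 2.3)² = 22.11².
Subtracting the Station 1 equation from the Station 2 and Station 3 equations removes the quadratic terms:
-211.0 x + 212.8 y = -6407.30
-39.2 x + 84.8 y = -475.34
Solving the 2×2 system: x ≈ 46.3, y ≈ 15.8 km.

46.3 km east, 15.8 km north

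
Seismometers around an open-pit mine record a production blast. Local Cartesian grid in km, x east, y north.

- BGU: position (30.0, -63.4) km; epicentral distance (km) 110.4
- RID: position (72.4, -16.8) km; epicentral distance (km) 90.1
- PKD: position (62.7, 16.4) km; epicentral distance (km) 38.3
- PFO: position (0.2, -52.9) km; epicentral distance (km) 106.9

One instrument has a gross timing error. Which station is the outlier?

Solve using three stations at a time. Using BGU, PKD, PFO (subtract circle equations pairwise → linear system) gives (x, y) ≈ (39.2, 46.6).
Distances from that point to each station vs reported:
  BGU: calculated 110.4 vs reported 110.4 → residual 0.0 km
  RID: calculated 71.5 vs reported 90.1 → residual 18.6 km
  PKD: calculated 38.2 vs reported 38.3 → residual 0.1 km
  PFO: calculated 106.9 vs reported 106.9 → residual 0.0 km
BGU, PKD, PFO are mutually consistent (residuals ≈ 0); RID is off by 18.6 km.

RID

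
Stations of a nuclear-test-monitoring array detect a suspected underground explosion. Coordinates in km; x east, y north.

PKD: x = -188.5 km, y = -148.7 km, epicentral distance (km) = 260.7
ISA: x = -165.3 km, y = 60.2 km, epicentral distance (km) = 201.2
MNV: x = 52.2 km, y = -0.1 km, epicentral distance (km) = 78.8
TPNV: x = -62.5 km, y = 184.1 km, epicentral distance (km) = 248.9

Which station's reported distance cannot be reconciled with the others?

Solve using three stations at a time. Using ISA, MNV, TPNV (subtract circle equations pairwise → linear system) gives (x, y) ≈ (-2.0, -57.3).
Distances from that point to each station vs reported:
  PKD: calculated 207.7 vs reported 260.7 → residual 53.0 km
  ISA: calculated 201.2 vs reported 201.2 → residual 0.0 km
  MNV: calculated 78.8 vs reported 78.8 → residual 0.0 km
  TPNV: calculated 248.9 vs reported 248.9 → residual 0.0 km
ISA, MNV, TPNV are mutually consistent (residuals ≈ 0); PKD is off by 53.0 km.

PKD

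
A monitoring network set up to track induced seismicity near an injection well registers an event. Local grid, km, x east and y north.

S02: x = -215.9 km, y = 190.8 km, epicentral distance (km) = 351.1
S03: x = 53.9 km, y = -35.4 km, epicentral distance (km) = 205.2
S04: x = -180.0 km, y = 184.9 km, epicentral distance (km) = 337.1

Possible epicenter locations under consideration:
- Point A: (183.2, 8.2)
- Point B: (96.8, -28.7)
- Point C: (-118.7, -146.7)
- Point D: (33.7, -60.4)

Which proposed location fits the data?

For each candidate, compare |candidate − station| to the reported distance:
Point A: residuals S02 87.8, S03 68.7, S04 66.8 → max 87.8 km
Point B: residuals S02 30.9, S03 161.8, S04 12.5 → max 161.8 km
Point C: residuals S02 0.1, S03 0.2, S04 0.1 → max 0.2 km
Point D: residuals S02 3.0, S03 173.1, S04 11.8 → max 173.1 km
Only Point C has all residuals ≈ 0.

Point C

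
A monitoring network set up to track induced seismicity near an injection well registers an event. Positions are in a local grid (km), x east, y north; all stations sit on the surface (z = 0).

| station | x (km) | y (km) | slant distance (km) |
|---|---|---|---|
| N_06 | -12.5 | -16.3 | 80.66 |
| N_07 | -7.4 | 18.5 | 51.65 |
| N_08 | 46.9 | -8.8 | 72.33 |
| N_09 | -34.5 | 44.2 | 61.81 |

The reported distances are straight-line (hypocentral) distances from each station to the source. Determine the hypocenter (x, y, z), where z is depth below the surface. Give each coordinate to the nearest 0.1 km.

x ≈ 19.8 km, y ≈ 51.9 km, depth ≈ 28.5 km

Each station gives a sphere (x−x_i)² + (y−y_i)² + z² = d_i² (stations at z=0).
Subtracting the N_06 sphere from N_07 and N_08: z² cancels, leaving linear equations in x and y:
10.2 x + 69.6 y = 3813.38
118.8 x + 15.0 y = 3129.52
Solving: x ≈ 19.791, y ≈ 51.890 km (keep extra digits for the depth step; rounded: 19.8, 51.9).
Then from the N_06 sphere: z² = 80.66² − (x + 12.5)² − (y + 16.3)² with x = 19.791, y = 51.890, so z ≈ 28.521 ≈ 28.5 km.
Check against N_09 (with the unrounded solution): distance 61.81 ≈ 61.81 km. ✓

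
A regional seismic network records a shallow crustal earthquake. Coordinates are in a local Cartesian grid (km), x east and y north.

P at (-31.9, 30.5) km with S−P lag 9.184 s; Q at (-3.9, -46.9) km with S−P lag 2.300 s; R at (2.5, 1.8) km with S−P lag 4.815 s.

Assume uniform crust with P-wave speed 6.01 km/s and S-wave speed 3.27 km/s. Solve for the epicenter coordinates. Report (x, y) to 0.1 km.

Distance from S−P lag: d = Δt · v_P v_S / (v_P − v_S) = Δt · (6.01·3.27)/(6.01−3.27) ≈ 7.1725·Δt.
So d_P = 65.87, d_Q = 16.50, d_R = 34.54 km.
Circle about each station: (x + 31.9)² + (y − 30.5)² = 65.87²; (x + 3.9)² + (y + 46.9)² = 16.50²; (x − 2.5)² + (y − 1.8)² = 34.54².
Subtracting pairs of circle equations eliminates x²+y² and gives linear equations (the radical axes):
56.0 x − 154.8 y = 4333.57
68.8 x − 57.4 y = 1207.48
Solving the 2×2 system: x ≈ -8.3, y ≈ -31.0 km.

(-8.3, -31.0)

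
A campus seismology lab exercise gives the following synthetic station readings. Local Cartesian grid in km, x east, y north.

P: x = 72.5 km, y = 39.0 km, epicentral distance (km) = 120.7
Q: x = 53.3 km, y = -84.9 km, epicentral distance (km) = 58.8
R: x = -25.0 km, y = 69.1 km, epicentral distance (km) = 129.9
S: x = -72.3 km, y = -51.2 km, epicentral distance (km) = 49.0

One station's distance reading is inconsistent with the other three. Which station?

Solve using three stations at a time. Using P, Q, R (subtract circle equations pairwise → linear system) gives (x, y) ≈ (0.9, -58.2).
Distances from that point to each station vs reported:
  P: calculated 120.7 vs reported 120.7 → residual 0.0 km
  Q: calculated 58.8 vs reported 58.8 → residual 0.0 km
  R: calculated 129.9 vs reported 129.9 → residual 0.0 km
  S: calculated 73.6 vs reported 49.0 → residual 24.6 km
P, Q, R are mutually consistent (residuals ≈ 0); S is off by 24.6 km.

S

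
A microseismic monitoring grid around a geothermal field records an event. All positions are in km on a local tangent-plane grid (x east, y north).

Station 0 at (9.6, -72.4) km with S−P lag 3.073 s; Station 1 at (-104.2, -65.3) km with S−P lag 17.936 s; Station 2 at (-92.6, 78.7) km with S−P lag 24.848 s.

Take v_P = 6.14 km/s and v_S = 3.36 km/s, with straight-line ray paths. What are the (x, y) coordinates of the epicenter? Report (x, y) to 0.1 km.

Distance from S−P lag: d = Δt · v_P v_S / (v_P − v_S) = Δt · (6.14·3.36)/(6.14−3.36) ≈ 7.4210·Δt.
So d_Station 0 = 22.80, d_Station 1 = 133.10, d_Station 2 = 184.40 km.
Circle about each station: (x − 9.6)² + (y + 72.4)² = 22.80²; (x + 104.2)² + (y + 65.3)² = 133.10²; (x + 92.6)² + (y − 78.7)² = 184.40².
Subtracting the Station 0 equation from the Station 1 and Station 2 equations removes the quadratic terms:
-227.6 x + 14.2 y = -7407.96
-204.4 x + 302.2 y = -24048.99
Solving the 2×2 system: x ≈ 28.8, y ≈ -60.1 km.

28.8 km east, -60.1 km north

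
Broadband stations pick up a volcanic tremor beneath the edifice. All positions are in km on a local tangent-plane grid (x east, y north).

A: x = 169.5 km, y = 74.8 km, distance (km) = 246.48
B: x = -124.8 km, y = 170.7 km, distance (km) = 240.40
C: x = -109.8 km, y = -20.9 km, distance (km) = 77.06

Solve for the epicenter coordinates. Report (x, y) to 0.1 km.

x ≈ -40.4 km, y ≈ -54.4 km

Circle about each station: (x − 169.5)² + (y − 74.8)² = 246.48²; (x + 124.8)² + (y − 170.7)² = 240.40²; (x + 109.8)² + (y + 20.9)² = 77.06².
Subtracting the A equation from the B and C equations removes the quadratic terms:
-588.6 x + 191.8 y = 13348.47
-558.6 x − 191.4 y = 32981.71
Solving the 2×2 system: x ≈ -40.4, y ≈ -54.4 km.
Check against A (with the unrounded x, y): √((x − 169.5)²+(y − 74.8)²) = 246.48 ≈ 246.48 km. ✓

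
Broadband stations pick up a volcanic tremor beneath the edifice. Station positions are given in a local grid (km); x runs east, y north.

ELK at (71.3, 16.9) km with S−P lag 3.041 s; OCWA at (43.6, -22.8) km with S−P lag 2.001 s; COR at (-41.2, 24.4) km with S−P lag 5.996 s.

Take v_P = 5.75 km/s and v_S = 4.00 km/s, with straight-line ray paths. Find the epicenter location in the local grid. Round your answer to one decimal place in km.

34.3 km east, 1.8 km north

Distance from S−P lag: d = Δt · v_P v_S / (v_P − v_S) = Δt · (5.75·4.00)/(5.75−4.00) ≈ 13.1429·Δt.
So d_ELK = 39.97, d_OCWA = 26.30, d_COR = 78.80 km.
Circle about each station: (x − 71.3)² + (y − 16.9)² = 39.97²; (x − 43.6)² + (y + 22.8)² = 26.30²; (x + 41.2)² + (y − 24.4)² = 78.80².
Subtracting pairs of circle equations eliminates x²+y² and gives linear equations (the radical axes):
-55.4 x − 79.4 y = -2042.59
-225.0 x + 15.0 y = -7688.34
Solving the 2×2 system: x ≈ 34.3, y ≈ 1.8 km.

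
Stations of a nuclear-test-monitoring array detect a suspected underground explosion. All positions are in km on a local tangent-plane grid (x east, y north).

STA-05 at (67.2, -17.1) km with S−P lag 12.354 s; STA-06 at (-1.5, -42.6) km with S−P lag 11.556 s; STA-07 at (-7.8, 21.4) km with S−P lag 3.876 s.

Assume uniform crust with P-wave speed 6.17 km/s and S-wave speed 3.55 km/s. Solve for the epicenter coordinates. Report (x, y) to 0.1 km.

Distance from S−P lag: d = Δt · v_P v_S / (v_P − v_S) = Δt · (6.17·3.55)/(6.17−3.55) ≈ 8.3601·Δt.
So d_STA-05 = 103.28, d_STA-06 = 96.61, d_STA-07 = 32.40 km.
Circle about each station: (x − 67.2)² + (y + 17.1)² = 103.28²; (x + 1.5)² + (y + 42.6)² = 96.61²; (x + 7.8)² + (y − 21.4)² = 32.40².
Subtracting the STA-05 equation from the STA-06 and STA-07 equations removes the quadratic terms:
-137.4 x − 51.0 y = -1657.97
-150.0 x + 77.0 y = 5327.55
Solving the 2×2 system: x ≈ -7.9, y ≈ 53.8 km.

-7.9 km east, 53.8 km north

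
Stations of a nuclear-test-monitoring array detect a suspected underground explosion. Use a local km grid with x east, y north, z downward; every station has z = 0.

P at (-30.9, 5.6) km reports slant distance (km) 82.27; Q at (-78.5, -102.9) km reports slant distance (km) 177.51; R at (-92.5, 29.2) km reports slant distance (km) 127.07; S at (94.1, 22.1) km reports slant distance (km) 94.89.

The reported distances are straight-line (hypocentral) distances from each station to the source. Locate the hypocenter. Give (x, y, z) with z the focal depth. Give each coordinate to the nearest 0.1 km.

Each station gives a sphere (x−x_i)² + (y−y_i)² + z² = d_i² (stations at z=0).
Subtracting the P sphere from Q and R: z² cancels, leaving linear equations in x and y:
-95.2 x − 217.0 y = -8976.96
-123.2 x + 47.2 y = -955.71
Solving: x ≈ 20.210, y ≈ 32.502 km (keep extra digits for the depth step; rounded: 20.2, 32.5).
Then from the P sphere: z² = 82.27² − (x + 30.9)² − (y − 5.6)² with x = 20.210, y = 32.502, so z ≈ 58.587 ≈ 58.6 km.

x ≈ 20.2 km, y ≈ 32.5 km, depth ≈ 58.6 km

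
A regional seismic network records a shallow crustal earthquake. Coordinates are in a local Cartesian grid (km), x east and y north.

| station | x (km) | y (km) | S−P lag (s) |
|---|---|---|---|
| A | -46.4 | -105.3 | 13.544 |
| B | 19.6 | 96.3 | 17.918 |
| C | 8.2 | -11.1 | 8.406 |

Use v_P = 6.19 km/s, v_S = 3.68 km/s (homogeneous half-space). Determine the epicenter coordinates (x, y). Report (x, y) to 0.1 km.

Distance from S−P lag: d = Δt · v_P v_S / (v_P − v_S) = Δt · (6.19·3.68)/(6.19−3.68) ≈ 9.0754·Δt.
So d_A = 122.92, d_B = 162.61, d_C = 76.29 km.
Circle about each station: (x + 46.4)² + (y + 105.3)² = 122.92²; (x − 19.6)² + (y − 96.3)² = 162.61²; (x − 8.2)² + (y + 11.1)² = 76.29².
Subtracting the A equation from the B and C equations removes the quadratic terms:
132.0 x + 403.2 y = -14915.89
109.2 x + 188.4 y = -3761.44
Solving the 2×2 system: x ≈ 67.5, y ≈ -59.1 km.

(67.5, -59.1)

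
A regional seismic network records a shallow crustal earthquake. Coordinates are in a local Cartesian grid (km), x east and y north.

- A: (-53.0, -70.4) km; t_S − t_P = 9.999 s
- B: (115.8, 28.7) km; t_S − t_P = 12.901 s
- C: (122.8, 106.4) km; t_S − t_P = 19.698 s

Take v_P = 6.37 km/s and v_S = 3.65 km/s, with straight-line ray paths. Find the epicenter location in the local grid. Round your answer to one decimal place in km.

x ≈ 21.1 km, y ≈ -27.8 km

Distance from S−P lag: d = Δt · v_P v_S / (v_P − v_S) = Δt · (6.37·3.65)/(6.37−3.65) ≈ 8.5480·Δt.
So d_A = 85.47, d_B = 110.28, d_C = 168.38 km.
Circle about each station: (x + 53.0)² + (y + 70.4)² = 85.47²; (x − 115.8)² + (y − 28.7)² = 110.28²; (x − 122.8)² + (y − 106.4)² = 168.38².
Subtracting pairs of circle equations eliminates x²+y² and gives linear equations (the radical axes):
337.6 x + 198.2 y = 1611.61
351.6 x + 353.6 y = -2411.06
Solving the 2×2 system: x ≈ 21.1, y ≈ -27.8 km.
Check against A (with the unrounded x, y): √((x + 53.0)²+(y + 70.4)²) = 85.47 ≈ 85.47 km. ✓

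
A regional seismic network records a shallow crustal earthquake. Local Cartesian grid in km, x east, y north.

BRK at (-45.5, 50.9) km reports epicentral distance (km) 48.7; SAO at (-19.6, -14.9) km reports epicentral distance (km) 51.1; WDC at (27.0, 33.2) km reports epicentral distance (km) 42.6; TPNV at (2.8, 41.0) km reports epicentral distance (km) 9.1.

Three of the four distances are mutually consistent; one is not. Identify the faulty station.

WDC

Solve using three stations at a time. Using BRK, SAO, TPNV (subtract circle equations pairwise → linear system) gives (x, y) ≈ (-0.4, 32.5).
Distances from that point to each station vs reported:
  BRK: calculated 48.7 vs reported 48.7 → residual 0.0 km
  SAO: calculated 51.1 vs reported 51.1 → residual 0.0 km
  WDC: calculated 27.4 vs reported 42.6 → residual 15.2 km
  TPNV: calculated 9.1 vs reported 9.1 → residual 0.0 km
BRK, SAO, TPNV are mutually consistent (residuals ≈ 0); WDC is off by 15.2 km.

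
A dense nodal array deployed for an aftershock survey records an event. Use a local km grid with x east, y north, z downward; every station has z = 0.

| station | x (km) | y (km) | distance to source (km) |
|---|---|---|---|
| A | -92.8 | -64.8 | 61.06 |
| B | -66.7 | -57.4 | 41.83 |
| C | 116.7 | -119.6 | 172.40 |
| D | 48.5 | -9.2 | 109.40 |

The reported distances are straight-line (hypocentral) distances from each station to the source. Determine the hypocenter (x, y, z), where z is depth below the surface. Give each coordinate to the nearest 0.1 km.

(-41.9, -60.9, 33.5)

Each station gives a sphere (x−x_i)² + (y−y_i)² + z² = d_i² (stations at z=0).
Subtracting the A sphere from B and C: z² cancels, leaving linear equations in x and y:
52.2 x + 14.8 y = -3088.66
419.0 x − 109.6 y = -10881.27
Solving: x ≈ -41.901, y ≈ -60.906 km (keep extra digits for the depth step; rounded: -41.9, -60.9).
Then from the A sphere: z² = 61.06² − (x + 92.8)² − (y + 64.8)² with x = -41.901, y = -60.906, so z ≈ 33.503 ≈ 33.5 km.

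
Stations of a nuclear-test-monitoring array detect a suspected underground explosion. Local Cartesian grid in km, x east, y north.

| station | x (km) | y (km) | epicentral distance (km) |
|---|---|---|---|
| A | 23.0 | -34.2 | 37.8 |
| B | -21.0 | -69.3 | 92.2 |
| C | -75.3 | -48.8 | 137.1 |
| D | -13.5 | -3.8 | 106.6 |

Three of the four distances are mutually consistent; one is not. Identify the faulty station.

Solve using three stations at a time. Using A, B, C (subtract circle equations pairwise → linear system) gives (x, y) ≈ (59.7, -24.6).
Distances from that point to each station vs reported:
  A: calculated 37.9 vs reported 37.8 → residual 0.1 km
  B: calculated 92.2 vs reported 92.2 → residual 0.0 km
  C: calculated 137.1 vs reported 137.1 → residual 0.0 km
  D: calculated 76.1 vs reported 106.6 → residual 30.5 km
A, B, C are mutually consistent (residuals ≈ 0); D is off by 30.5 km.

D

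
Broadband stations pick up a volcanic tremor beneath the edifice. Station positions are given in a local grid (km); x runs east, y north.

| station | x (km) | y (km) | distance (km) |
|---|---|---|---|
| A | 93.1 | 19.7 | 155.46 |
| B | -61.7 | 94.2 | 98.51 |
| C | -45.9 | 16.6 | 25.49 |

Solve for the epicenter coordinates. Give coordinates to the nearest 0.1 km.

Circle about each station: (x − 93.1)² + (y − 19.7)² = 155.46²; (x + 61.7)² + (y − 94.2)² = 98.51²; (x + 45.9)² + (y − 16.6)² = 25.49².
Subtracting the A equation from the B and C equations removes the quadratic terms:
-309.6 x + 149.0 y = 18088.42
-278.0 x − 6.2 y = 16844.74
Solving the 2×2 system: x ≈ -60.5, y ≈ -4.3 km.

-60.5 km east, -4.3 km north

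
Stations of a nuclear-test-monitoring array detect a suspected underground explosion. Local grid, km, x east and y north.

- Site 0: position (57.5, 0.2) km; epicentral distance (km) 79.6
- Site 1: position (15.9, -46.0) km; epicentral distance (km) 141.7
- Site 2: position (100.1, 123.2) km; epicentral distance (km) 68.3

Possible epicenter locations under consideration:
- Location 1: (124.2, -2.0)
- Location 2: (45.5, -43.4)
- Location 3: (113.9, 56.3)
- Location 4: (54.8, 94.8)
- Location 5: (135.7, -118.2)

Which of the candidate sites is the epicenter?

For each candidate, compare |candidate − station| to the reported distance:
Location 1: residuals Site 0 12.9, Site 1 24.8, Site 2 59.2 → max 59.2 km
Location 2: residuals Site 0 34.4, Site 1 112.0, Site 2 107.0 → max 112.0 km
Location 3: residuals Site 0 0.1, Site 1 0.0, Site 2 0.0 → max 0.1 km
Location 4: residuals Site 0 15.0, Site 1 4.4, Site 2 14.8 → max 15.0 km
Location 5: residuals Site 0 62.3, Site 1 1.8, Site 2 175.7 → max 175.7 km
Only Location 3 has all residuals ≈ 0.

Location 3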